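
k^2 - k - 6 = (k - 3)*(k + 2)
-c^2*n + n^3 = n*(-c + n)*(c + n)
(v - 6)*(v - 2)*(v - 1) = v^3 - 9*v^2 + 20*v - 12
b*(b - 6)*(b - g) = b^3 - b^2*g - 6*b^2 + 6*b*g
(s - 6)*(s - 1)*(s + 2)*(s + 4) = s^4 - s^3 - 28*s^2 - 20*s + 48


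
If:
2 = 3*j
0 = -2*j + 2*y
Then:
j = 2/3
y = 2/3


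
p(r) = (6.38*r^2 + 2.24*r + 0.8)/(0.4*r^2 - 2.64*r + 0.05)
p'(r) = (2.64 - 0.8*r)*(6.38*r^2 + 2.24*r + 0.8)/(0.4*r^2 - 2.64*r + 0.05)^2 + (12.76*r + 2.24)/(0.4*r^2 - 2.64*r + 0.05)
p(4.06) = -28.24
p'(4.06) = -17.48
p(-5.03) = 6.44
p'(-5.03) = -0.81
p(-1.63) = 2.60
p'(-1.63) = -1.53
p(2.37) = -10.59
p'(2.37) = -6.21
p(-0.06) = 3.28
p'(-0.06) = 49.06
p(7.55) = 130.66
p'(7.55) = -118.42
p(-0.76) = 1.22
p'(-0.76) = -1.53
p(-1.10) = 1.76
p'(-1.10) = -1.63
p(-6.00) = 7.17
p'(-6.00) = -0.69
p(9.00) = 61.88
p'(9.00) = -19.00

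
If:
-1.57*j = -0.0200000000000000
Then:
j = 0.01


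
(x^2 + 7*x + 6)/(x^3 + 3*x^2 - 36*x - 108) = (x + 1)/(x^2 - 3*x - 18)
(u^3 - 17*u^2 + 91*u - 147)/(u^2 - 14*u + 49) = u - 3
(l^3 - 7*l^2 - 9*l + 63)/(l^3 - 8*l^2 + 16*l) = (l^3 - 7*l^2 - 9*l + 63)/(l*(l^2 - 8*l + 16))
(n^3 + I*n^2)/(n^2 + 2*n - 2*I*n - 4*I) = n^2*(n + I)/(n^2 + 2*n*(1 - I) - 4*I)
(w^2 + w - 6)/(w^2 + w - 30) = (w^2 + w - 6)/(w^2 + w - 30)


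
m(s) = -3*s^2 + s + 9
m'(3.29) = -18.74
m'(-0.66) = 4.96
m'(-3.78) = 23.68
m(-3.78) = -37.65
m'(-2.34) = 15.04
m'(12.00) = -71.00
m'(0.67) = -3.02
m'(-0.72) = 5.32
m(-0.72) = 6.72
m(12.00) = -411.00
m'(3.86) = -22.16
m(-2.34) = -9.77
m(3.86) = -31.84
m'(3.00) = -17.00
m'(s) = 1 - 6*s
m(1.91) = -0.03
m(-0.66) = 7.03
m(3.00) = -15.00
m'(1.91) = -10.46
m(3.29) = -20.18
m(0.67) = 8.32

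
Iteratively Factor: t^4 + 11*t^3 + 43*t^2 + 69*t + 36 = (t + 1)*(t^3 + 10*t^2 + 33*t + 36) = (t + 1)*(t + 3)*(t^2 + 7*t + 12) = (t + 1)*(t + 3)*(t + 4)*(t + 3)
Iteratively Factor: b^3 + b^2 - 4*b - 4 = (b + 2)*(b^2 - b - 2) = (b + 1)*(b + 2)*(b - 2)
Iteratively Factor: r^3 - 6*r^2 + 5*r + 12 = (r - 3)*(r^2 - 3*r - 4) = (r - 4)*(r - 3)*(r + 1)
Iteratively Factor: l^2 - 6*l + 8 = (l - 2)*(l - 4)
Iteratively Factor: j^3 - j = (j + 1)*(j^2 - j) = (j - 1)*(j + 1)*(j)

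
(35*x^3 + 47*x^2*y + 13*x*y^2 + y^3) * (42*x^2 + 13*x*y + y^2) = 1470*x^5 + 2429*x^4*y + 1192*x^3*y^2 + 258*x^2*y^3 + 26*x*y^4 + y^5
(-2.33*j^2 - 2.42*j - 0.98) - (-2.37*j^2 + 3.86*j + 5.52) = 0.04*j^2 - 6.28*j - 6.5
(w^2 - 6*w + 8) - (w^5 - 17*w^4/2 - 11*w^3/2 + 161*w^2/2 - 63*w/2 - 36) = -w^5 + 17*w^4/2 + 11*w^3/2 - 159*w^2/2 + 51*w/2 + 44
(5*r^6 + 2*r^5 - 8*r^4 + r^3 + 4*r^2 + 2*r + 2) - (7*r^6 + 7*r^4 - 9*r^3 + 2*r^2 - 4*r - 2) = -2*r^6 + 2*r^5 - 15*r^4 + 10*r^3 + 2*r^2 + 6*r + 4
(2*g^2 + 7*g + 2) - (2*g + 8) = 2*g^2 + 5*g - 6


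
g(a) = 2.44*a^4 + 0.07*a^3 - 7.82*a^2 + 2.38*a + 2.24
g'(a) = 9.76*a^3 + 0.21*a^2 - 15.64*a + 2.38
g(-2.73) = 71.57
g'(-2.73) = -151.94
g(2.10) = 20.85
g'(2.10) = 60.85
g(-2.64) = 58.69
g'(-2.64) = -134.45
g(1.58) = 1.96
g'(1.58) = 16.69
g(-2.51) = 42.74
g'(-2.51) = -111.38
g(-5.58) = 2098.83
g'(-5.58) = -1599.52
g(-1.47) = -6.99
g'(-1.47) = -5.18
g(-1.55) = -6.41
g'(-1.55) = -9.22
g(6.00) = 2912.36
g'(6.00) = 2024.26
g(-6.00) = 2853.56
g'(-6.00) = -2004.38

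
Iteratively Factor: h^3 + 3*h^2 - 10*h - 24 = (h + 4)*(h^2 - h - 6) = (h - 3)*(h + 4)*(h + 2)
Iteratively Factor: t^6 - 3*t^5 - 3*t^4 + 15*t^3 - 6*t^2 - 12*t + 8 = (t + 2)*(t^5 - 5*t^4 + 7*t^3 + t^2 - 8*t + 4) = (t - 1)*(t + 2)*(t^4 - 4*t^3 + 3*t^2 + 4*t - 4) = (t - 2)*(t - 1)*(t + 2)*(t^3 - 2*t^2 - t + 2) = (t - 2)^2*(t - 1)*(t + 2)*(t^2 - 1) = (t - 2)^2*(t - 1)^2*(t + 2)*(t + 1)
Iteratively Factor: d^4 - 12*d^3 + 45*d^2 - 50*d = (d - 5)*(d^3 - 7*d^2 + 10*d) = (d - 5)^2*(d^2 - 2*d) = (d - 5)^2*(d - 2)*(d)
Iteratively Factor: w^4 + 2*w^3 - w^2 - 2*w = (w)*(w^3 + 2*w^2 - w - 2) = w*(w + 2)*(w^2 - 1) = w*(w + 1)*(w + 2)*(w - 1)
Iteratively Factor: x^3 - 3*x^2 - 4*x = (x + 1)*(x^2 - 4*x) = x*(x + 1)*(x - 4)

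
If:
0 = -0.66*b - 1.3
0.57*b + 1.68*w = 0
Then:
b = -1.97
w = 0.67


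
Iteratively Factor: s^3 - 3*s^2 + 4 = (s + 1)*(s^2 - 4*s + 4) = (s - 2)*(s + 1)*(s - 2)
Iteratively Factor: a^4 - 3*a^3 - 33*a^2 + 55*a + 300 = (a - 5)*(a^3 + 2*a^2 - 23*a - 60) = (a - 5)^2*(a^2 + 7*a + 12) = (a - 5)^2*(a + 3)*(a + 4)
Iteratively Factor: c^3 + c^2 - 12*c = (c + 4)*(c^2 - 3*c) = (c - 3)*(c + 4)*(c)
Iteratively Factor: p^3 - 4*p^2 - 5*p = (p)*(p^2 - 4*p - 5) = p*(p - 5)*(p + 1)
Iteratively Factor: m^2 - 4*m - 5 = (m + 1)*(m - 5)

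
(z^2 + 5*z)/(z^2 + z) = (z + 5)/(z + 1)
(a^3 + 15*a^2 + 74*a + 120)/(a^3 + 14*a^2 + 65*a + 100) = (a + 6)/(a + 5)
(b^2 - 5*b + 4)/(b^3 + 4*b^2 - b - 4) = (b - 4)/(b^2 + 5*b + 4)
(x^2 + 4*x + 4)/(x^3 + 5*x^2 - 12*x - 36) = (x + 2)/(x^2 + 3*x - 18)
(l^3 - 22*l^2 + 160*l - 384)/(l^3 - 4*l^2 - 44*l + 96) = (l^2 - 14*l + 48)/(l^2 + 4*l - 12)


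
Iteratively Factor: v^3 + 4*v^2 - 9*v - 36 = (v + 4)*(v^2 - 9) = (v - 3)*(v + 4)*(v + 3)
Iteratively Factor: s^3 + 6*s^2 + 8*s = (s)*(s^2 + 6*s + 8) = s*(s + 4)*(s + 2)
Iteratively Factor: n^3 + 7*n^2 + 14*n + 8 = (n + 4)*(n^2 + 3*n + 2) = (n + 1)*(n + 4)*(n + 2)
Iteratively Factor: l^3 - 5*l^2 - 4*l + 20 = (l - 5)*(l^2 - 4) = (l - 5)*(l - 2)*(l + 2)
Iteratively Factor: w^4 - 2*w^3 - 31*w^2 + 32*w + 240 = (w - 4)*(w^3 + 2*w^2 - 23*w - 60) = (w - 5)*(w - 4)*(w^2 + 7*w + 12) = (w - 5)*(w - 4)*(w + 3)*(w + 4)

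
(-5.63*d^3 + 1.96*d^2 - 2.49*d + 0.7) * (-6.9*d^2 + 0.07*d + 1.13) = 38.847*d^5 - 13.9181*d^4 + 10.9563*d^3 - 2.7895*d^2 - 2.7647*d + 0.791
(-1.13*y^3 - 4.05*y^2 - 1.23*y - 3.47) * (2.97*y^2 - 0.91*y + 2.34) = -3.3561*y^5 - 11.0002*y^4 - 2.6118*y^3 - 18.6636*y^2 + 0.279500000000001*y - 8.1198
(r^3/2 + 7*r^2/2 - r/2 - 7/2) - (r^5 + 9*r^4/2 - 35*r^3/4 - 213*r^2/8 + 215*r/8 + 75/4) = -r^5 - 9*r^4/2 + 37*r^3/4 + 241*r^2/8 - 219*r/8 - 89/4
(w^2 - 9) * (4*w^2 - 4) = 4*w^4 - 40*w^2 + 36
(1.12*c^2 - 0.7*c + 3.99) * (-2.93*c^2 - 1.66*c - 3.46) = -3.2816*c^4 + 0.1918*c^3 - 14.4039*c^2 - 4.2014*c - 13.8054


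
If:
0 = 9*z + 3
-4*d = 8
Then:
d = -2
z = -1/3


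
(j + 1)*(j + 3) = j^2 + 4*j + 3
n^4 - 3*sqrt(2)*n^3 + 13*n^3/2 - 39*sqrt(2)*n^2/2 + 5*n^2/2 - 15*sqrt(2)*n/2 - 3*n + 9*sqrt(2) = (n - 1/2)*(n + 1)*(n + 6)*(n - 3*sqrt(2))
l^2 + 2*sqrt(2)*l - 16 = (l - 2*sqrt(2))*(l + 4*sqrt(2))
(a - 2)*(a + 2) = a^2 - 4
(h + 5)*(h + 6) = h^2 + 11*h + 30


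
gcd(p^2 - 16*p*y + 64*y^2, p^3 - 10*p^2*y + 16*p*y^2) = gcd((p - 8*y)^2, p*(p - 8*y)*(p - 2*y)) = -p + 8*y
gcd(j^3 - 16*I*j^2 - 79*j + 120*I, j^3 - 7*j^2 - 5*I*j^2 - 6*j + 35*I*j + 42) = j - 3*I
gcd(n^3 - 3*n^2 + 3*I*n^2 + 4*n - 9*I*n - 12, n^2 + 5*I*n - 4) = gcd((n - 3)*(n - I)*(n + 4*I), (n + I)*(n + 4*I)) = n + 4*I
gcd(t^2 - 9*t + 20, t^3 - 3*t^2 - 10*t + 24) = t - 4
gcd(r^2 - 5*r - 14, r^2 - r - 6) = r + 2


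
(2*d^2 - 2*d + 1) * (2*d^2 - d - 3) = 4*d^4 - 6*d^3 - 2*d^2 + 5*d - 3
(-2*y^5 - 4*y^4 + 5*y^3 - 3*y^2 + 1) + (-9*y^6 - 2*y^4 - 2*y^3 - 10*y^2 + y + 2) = -9*y^6 - 2*y^5 - 6*y^4 + 3*y^3 - 13*y^2 + y + 3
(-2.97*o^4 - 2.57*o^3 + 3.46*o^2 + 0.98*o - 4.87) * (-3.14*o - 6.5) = 9.3258*o^5 + 27.3748*o^4 + 5.8406*o^3 - 25.5672*o^2 + 8.9218*o + 31.655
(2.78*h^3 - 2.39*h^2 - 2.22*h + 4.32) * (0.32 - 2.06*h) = -5.7268*h^4 + 5.813*h^3 + 3.8084*h^2 - 9.6096*h + 1.3824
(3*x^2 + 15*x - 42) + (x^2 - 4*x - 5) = 4*x^2 + 11*x - 47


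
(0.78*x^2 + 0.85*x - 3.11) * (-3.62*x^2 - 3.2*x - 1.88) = -2.8236*x^4 - 5.573*x^3 + 7.0718*x^2 + 8.354*x + 5.8468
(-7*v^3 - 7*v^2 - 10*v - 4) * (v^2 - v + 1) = -7*v^5 - 10*v^3 - v^2 - 6*v - 4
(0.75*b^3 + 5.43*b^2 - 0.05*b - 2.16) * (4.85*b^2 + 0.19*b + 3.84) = 3.6375*b^5 + 26.478*b^4 + 3.6692*b^3 + 10.3657*b^2 - 0.6024*b - 8.2944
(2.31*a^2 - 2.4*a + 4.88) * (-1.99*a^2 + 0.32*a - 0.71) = -4.5969*a^4 + 5.5152*a^3 - 12.1193*a^2 + 3.2656*a - 3.4648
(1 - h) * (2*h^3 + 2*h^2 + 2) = -2*h^4 + 2*h^2 - 2*h + 2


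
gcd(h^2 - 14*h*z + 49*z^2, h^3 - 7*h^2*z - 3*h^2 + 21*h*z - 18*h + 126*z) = -h + 7*z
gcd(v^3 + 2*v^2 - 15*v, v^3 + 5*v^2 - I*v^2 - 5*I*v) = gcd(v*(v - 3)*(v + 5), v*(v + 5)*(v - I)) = v^2 + 5*v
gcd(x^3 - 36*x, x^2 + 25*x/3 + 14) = x + 6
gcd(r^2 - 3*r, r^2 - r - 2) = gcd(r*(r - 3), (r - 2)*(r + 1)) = 1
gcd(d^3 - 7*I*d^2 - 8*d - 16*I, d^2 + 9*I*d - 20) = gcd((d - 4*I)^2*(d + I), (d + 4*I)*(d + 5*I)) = 1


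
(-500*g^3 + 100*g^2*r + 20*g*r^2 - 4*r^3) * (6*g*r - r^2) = -3000*g^4*r + 1100*g^3*r^2 + 20*g^2*r^3 - 44*g*r^4 + 4*r^5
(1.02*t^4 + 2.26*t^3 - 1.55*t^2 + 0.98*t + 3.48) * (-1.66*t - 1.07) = -1.6932*t^5 - 4.843*t^4 + 0.1548*t^3 + 0.0317000000000003*t^2 - 6.8254*t - 3.7236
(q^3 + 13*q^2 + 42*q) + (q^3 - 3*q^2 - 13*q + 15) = 2*q^3 + 10*q^2 + 29*q + 15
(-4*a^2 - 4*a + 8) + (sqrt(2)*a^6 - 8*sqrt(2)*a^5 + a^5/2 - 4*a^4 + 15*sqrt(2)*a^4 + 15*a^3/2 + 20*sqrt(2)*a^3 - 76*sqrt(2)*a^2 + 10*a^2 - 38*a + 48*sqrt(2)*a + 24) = sqrt(2)*a^6 - 8*sqrt(2)*a^5 + a^5/2 - 4*a^4 + 15*sqrt(2)*a^4 + 15*a^3/2 + 20*sqrt(2)*a^3 - 76*sqrt(2)*a^2 + 6*a^2 - 42*a + 48*sqrt(2)*a + 32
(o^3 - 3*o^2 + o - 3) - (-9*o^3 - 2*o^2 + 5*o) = 10*o^3 - o^2 - 4*o - 3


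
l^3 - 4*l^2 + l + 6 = (l - 3)*(l - 2)*(l + 1)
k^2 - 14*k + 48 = (k - 8)*(k - 6)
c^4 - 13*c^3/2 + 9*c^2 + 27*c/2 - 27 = (c - 3)^2*(c - 2)*(c + 3/2)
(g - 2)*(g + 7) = g^2 + 5*g - 14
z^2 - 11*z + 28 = (z - 7)*(z - 4)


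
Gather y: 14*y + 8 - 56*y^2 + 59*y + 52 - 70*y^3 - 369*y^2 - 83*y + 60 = -70*y^3 - 425*y^2 - 10*y + 120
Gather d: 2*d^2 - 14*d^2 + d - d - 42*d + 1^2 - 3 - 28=-12*d^2 - 42*d - 30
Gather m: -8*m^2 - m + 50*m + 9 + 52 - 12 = -8*m^2 + 49*m + 49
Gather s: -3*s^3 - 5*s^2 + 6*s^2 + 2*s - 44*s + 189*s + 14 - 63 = -3*s^3 + s^2 + 147*s - 49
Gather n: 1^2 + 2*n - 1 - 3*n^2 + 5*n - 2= -3*n^2 + 7*n - 2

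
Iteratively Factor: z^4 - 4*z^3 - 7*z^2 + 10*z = (z - 1)*(z^3 - 3*z^2 - 10*z) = z*(z - 1)*(z^2 - 3*z - 10) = z*(z - 1)*(z + 2)*(z - 5)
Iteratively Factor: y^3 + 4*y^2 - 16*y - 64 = (y + 4)*(y^2 - 16) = (y + 4)^2*(y - 4)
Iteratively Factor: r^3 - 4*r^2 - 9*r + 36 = (r - 3)*(r^2 - r - 12) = (r - 4)*(r - 3)*(r + 3)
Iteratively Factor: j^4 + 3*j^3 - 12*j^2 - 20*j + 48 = (j + 3)*(j^3 - 12*j + 16) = (j - 2)*(j + 3)*(j^2 + 2*j - 8) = (j - 2)*(j + 3)*(j + 4)*(j - 2)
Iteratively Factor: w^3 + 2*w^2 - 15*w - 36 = (w + 3)*(w^2 - w - 12) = (w + 3)^2*(w - 4)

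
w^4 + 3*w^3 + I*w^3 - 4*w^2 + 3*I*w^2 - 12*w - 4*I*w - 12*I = (w - 2)*(w + 2)*(w + 3)*(w + I)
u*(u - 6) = u^2 - 6*u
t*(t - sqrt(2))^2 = t^3 - 2*sqrt(2)*t^2 + 2*t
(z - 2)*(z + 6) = z^2 + 4*z - 12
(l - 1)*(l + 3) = l^2 + 2*l - 3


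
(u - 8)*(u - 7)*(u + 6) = u^3 - 9*u^2 - 34*u + 336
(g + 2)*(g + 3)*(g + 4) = g^3 + 9*g^2 + 26*g + 24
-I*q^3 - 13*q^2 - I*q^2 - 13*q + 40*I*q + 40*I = (q - 8*I)*(q - 5*I)*(-I*q - I)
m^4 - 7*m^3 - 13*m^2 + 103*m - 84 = (m - 7)*(m - 3)*(m - 1)*(m + 4)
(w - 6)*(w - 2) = w^2 - 8*w + 12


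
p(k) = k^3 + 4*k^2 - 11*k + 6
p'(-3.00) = -8.00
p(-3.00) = 48.00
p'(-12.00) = 325.00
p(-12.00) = -1014.00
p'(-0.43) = -13.89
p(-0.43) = 11.39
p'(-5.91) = 46.50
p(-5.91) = 4.30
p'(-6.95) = 78.31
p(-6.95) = -60.04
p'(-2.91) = -8.88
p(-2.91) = 47.24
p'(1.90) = 15.03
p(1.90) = 6.40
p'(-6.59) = 66.56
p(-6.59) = -33.99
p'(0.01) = -10.92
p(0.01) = 5.89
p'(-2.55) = -11.89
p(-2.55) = 43.48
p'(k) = 3*k^2 + 8*k - 11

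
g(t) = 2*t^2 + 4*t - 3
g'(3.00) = 16.00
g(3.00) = 27.00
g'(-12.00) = -44.00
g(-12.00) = 237.00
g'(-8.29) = -29.16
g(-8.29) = 101.29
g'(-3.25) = -9.00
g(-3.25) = 5.12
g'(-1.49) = -1.96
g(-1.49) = -4.52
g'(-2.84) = -7.36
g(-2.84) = 1.77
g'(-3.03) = -8.12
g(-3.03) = 3.24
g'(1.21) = 8.84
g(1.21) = 4.77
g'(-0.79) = 0.84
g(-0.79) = -4.91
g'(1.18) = 8.72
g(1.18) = 4.50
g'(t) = 4*t + 4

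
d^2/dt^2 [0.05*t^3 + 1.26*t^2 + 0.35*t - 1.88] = 0.3*t + 2.52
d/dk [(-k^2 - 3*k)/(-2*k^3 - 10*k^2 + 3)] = (-2*k^2*(k + 3)*(3*k + 10) + (2*k + 3)*(2*k^3 + 10*k^2 - 3))/(2*k^3 + 10*k^2 - 3)^2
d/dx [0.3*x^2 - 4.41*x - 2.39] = 0.6*x - 4.41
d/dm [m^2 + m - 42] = 2*m + 1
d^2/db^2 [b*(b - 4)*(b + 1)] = 6*b - 6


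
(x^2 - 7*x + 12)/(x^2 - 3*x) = (x - 4)/x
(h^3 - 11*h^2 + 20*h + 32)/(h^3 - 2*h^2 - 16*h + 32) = (h^2 - 7*h - 8)/(h^2 + 2*h - 8)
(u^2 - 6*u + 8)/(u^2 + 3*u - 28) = (u - 2)/(u + 7)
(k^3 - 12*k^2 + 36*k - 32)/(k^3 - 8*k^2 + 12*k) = (k^2 - 10*k + 16)/(k*(k - 6))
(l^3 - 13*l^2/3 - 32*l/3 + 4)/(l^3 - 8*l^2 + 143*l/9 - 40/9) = 3*(l^2 - 4*l - 12)/(3*l^2 - 23*l + 40)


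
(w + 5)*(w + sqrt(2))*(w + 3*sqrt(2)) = w^3 + 5*w^2 + 4*sqrt(2)*w^2 + 6*w + 20*sqrt(2)*w + 30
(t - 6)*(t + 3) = t^2 - 3*t - 18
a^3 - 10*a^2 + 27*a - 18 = (a - 6)*(a - 3)*(a - 1)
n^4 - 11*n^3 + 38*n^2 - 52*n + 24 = (n - 6)*(n - 2)^2*(n - 1)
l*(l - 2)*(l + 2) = l^3 - 4*l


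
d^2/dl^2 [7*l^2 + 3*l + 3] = 14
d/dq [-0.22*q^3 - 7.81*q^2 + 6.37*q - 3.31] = -0.66*q^2 - 15.62*q + 6.37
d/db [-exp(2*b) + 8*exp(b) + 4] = 2*(4 - exp(b))*exp(b)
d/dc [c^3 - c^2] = c*(3*c - 2)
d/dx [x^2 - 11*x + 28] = 2*x - 11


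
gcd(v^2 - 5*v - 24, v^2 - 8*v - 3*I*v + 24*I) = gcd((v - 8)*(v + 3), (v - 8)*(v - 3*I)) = v - 8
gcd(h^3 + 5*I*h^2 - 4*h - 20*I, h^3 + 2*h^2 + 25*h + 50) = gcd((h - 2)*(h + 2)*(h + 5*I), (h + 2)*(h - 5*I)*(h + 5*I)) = h^2 + h*(2 + 5*I) + 10*I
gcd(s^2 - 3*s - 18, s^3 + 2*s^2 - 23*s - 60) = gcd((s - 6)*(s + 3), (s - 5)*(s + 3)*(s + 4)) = s + 3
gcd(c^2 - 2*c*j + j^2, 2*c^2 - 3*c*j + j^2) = c - j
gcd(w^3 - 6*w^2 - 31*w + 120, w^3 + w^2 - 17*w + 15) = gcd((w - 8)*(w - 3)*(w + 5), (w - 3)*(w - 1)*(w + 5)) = w^2 + 2*w - 15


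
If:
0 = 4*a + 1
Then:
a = -1/4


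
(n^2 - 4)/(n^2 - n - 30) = (4 - n^2)/(-n^2 + n + 30)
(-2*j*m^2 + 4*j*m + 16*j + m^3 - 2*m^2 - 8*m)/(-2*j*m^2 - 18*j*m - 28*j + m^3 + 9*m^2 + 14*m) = (m - 4)/(m + 7)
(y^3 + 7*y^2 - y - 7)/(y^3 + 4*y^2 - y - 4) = (y + 7)/(y + 4)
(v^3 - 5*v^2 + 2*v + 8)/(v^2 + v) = v - 6 + 8/v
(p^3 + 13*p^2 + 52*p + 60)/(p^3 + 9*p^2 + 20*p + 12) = (p + 5)/(p + 1)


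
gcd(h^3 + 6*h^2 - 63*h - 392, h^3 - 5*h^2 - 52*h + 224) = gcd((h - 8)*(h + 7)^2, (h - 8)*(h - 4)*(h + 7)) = h^2 - h - 56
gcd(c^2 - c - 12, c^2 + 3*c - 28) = c - 4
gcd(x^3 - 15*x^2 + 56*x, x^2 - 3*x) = x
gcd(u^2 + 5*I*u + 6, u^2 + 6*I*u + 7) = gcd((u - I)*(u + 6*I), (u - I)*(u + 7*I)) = u - I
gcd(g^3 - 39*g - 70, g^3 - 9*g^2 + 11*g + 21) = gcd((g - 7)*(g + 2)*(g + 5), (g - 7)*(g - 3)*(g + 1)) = g - 7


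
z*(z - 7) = z^2 - 7*z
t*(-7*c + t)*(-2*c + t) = 14*c^2*t - 9*c*t^2 + t^3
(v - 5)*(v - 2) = v^2 - 7*v + 10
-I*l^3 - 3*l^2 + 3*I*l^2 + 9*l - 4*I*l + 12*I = (l - 3)*(l - 4*I)*(-I*l + 1)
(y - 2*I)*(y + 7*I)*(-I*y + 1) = -I*y^3 + 6*y^2 - 9*I*y + 14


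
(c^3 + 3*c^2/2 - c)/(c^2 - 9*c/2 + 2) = c*(c + 2)/(c - 4)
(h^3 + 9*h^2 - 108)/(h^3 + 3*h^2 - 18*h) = (h + 6)/h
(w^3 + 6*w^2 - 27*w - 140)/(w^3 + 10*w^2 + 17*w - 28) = (w - 5)/(w - 1)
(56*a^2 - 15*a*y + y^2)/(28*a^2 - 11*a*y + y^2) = (-8*a + y)/(-4*a + y)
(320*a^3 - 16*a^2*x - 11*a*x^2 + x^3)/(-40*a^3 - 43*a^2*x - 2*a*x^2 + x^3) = (-8*a + x)/(a + x)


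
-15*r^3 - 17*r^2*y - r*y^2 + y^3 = (-5*r + y)*(r + y)*(3*r + y)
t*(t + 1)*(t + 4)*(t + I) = t^4 + 5*t^3 + I*t^3 + 4*t^2 + 5*I*t^2 + 4*I*t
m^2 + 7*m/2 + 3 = (m + 3/2)*(m + 2)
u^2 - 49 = (u - 7)*(u + 7)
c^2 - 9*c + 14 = (c - 7)*(c - 2)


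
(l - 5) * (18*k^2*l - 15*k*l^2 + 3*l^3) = 18*k^2*l^2 - 90*k^2*l - 15*k*l^3 + 75*k*l^2 + 3*l^4 - 15*l^3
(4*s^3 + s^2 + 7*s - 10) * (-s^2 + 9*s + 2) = -4*s^5 + 35*s^4 + 10*s^3 + 75*s^2 - 76*s - 20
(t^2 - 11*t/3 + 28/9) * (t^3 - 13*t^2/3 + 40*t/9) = t^5 - 8*t^4 + 211*t^3/9 - 268*t^2/9 + 1120*t/81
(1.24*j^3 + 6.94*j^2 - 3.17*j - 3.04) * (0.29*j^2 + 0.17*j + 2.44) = 0.3596*j^5 + 2.2234*j^4 + 3.2861*j^3 + 15.5131*j^2 - 8.2516*j - 7.4176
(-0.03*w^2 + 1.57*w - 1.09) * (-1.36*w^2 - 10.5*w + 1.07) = 0.0408*w^4 - 1.8202*w^3 - 15.0347*w^2 + 13.1249*w - 1.1663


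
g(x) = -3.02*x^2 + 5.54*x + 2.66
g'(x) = 5.54 - 6.04*x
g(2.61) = -3.45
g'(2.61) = -10.22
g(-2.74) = -35.19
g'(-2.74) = 22.09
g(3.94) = -22.39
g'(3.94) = -18.26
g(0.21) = 3.69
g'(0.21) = 4.27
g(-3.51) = -53.99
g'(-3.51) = 26.74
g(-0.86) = -4.34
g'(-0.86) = 10.73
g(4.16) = -26.56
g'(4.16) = -19.59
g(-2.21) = -24.33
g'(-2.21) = 18.89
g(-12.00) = -498.70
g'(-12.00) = 78.02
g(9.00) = -192.10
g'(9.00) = -48.82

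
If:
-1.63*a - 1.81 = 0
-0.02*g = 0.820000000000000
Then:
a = -1.11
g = -41.00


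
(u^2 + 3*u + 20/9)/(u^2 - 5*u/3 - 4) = (u + 5/3)/(u - 3)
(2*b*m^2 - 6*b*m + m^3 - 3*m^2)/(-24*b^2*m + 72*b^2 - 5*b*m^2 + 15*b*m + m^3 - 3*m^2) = m*(-2*b - m)/(24*b^2 + 5*b*m - m^2)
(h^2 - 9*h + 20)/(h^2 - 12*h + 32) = (h - 5)/(h - 8)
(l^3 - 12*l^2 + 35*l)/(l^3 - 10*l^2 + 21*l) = (l - 5)/(l - 3)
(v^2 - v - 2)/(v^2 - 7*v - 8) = (v - 2)/(v - 8)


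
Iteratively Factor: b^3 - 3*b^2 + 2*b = (b - 2)*(b^2 - b) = (b - 2)*(b - 1)*(b)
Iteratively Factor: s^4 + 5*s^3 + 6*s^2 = (s)*(s^3 + 5*s^2 + 6*s) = s*(s + 3)*(s^2 + 2*s) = s*(s + 2)*(s + 3)*(s)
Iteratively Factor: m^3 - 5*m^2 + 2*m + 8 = (m - 4)*(m^2 - m - 2) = (m - 4)*(m + 1)*(m - 2)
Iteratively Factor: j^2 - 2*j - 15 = (j - 5)*(j + 3)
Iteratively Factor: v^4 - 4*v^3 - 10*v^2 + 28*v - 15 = (v - 5)*(v^3 + v^2 - 5*v + 3) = (v - 5)*(v - 1)*(v^2 + 2*v - 3) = (v - 5)*(v - 1)*(v + 3)*(v - 1)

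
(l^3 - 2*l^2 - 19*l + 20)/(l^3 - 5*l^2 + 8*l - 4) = (l^2 - l - 20)/(l^2 - 4*l + 4)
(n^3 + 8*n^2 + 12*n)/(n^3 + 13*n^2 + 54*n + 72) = n*(n + 2)/(n^2 + 7*n + 12)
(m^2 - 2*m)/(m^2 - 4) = m/(m + 2)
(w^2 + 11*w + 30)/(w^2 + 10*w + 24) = (w + 5)/(w + 4)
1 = 1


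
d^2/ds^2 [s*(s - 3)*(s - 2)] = 6*s - 10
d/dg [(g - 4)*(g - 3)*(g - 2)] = 3*g^2 - 18*g + 26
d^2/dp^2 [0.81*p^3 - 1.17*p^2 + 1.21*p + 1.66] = 4.86*p - 2.34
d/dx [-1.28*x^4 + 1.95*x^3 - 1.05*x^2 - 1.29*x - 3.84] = -5.12*x^3 + 5.85*x^2 - 2.1*x - 1.29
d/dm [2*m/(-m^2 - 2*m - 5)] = 2*(m^2 - 5)/(m^4 + 4*m^3 + 14*m^2 + 20*m + 25)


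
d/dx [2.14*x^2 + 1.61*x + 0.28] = 4.28*x + 1.61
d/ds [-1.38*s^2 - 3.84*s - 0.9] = -2.76*s - 3.84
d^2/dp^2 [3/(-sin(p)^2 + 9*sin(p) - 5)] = 3*(4*sin(p)^4 - 27*sin(p)^3 + 55*sin(p)^2 + 99*sin(p) - 152)/(sin(p)^2 - 9*sin(p) + 5)^3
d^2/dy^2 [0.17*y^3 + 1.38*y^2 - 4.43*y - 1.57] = 1.02*y + 2.76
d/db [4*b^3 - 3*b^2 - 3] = 6*b*(2*b - 1)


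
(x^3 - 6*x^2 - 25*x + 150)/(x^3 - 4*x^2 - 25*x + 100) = (x - 6)/(x - 4)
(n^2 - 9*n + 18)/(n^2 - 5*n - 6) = (n - 3)/(n + 1)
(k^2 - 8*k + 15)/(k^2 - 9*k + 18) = (k - 5)/(k - 6)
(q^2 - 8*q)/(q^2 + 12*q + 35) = q*(q - 8)/(q^2 + 12*q + 35)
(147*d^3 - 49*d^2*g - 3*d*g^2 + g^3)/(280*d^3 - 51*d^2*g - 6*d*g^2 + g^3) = (21*d^2 - 10*d*g + g^2)/(40*d^2 - 13*d*g + g^2)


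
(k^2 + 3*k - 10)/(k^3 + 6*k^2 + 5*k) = (k - 2)/(k*(k + 1))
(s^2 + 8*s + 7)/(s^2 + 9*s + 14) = (s + 1)/(s + 2)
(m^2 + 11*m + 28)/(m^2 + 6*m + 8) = (m + 7)/(m + 2)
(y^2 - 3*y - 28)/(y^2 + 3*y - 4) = (y - 7)/(y - 1)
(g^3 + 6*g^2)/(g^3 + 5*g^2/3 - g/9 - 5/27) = 27*g^2*(g + 6)/(27*g^3 + 45*g^2 - 3*g - 5)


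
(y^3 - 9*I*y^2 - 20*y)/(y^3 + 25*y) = (y - 4*I)/(y + 5*I)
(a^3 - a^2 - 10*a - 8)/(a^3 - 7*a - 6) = (a - 4)/(a - 3)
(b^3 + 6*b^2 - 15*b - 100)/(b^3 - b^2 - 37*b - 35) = (b^2 + b - 20)/(b^2 - 6*b - 7)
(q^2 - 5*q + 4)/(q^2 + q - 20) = (q - 1)/(q + 5)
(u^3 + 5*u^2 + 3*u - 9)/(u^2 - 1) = (u^2 + 6*u + 9)/(u + 1)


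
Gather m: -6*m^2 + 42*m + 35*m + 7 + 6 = -6*m^2 + 77*m + 13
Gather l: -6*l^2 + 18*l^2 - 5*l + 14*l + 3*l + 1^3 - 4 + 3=12*l^2 + 12*l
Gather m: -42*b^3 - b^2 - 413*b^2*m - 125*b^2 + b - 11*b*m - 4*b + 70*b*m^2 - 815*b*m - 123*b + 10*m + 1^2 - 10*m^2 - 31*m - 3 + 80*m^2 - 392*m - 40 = -42*b^3 - 126*b^2 - 126*b + m^2*(70*b + 70) + m*(-413*b^2 - 826*b - 413) - 42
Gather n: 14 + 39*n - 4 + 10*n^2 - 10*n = 10*n^2 + 29*n + 10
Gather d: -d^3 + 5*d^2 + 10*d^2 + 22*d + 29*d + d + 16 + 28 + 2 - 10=-d^3 + 15*d^2 + 52*d + 36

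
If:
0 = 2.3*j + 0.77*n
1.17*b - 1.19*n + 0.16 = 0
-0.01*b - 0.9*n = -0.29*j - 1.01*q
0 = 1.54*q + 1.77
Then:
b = -1.31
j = 0.39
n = -1.15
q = -1.15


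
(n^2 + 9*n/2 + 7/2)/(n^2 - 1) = (n + 7/2)/(n - 1)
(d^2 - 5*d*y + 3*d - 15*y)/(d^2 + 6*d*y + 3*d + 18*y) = (d - 5*y)/(d + 6*y)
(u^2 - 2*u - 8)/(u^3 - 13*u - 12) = (u + 2)/(u^2 + 4*u + 3)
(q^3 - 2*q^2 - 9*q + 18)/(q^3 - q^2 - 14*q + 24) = (q + 3)/(q + 4)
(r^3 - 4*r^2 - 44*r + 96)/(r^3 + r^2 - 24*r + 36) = (r - 8)/(r - 3)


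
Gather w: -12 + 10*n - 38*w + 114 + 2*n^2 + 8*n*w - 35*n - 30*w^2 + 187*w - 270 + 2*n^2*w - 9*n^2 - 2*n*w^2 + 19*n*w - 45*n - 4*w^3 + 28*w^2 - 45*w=-7*n^2 - 70*n - 4*w^3 + w^2*(-2*n - 2) + w*(2*n^2 + 27*n + 104) - 168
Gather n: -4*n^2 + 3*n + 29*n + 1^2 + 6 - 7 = -4*n^2 + 32*n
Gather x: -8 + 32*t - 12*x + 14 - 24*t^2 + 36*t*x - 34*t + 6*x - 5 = -24*t^2 - 2*t + x*(36*t - 6) + 1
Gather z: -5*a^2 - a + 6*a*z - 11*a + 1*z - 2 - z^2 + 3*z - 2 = -5*a^2 - 12*a - z^2 + z*(6*a + 4) - 4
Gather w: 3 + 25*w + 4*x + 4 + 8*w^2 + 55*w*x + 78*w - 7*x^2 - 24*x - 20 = 8*w^2 + w*(55*x + 103) - 7*x^2 - 20*x - 13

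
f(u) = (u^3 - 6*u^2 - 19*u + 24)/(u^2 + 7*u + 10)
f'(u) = (-2*u - 7)*(u^3 - 6*u^2 - 19*u + 24)/(u^2 + 7*u + 10)^2 + (3*u^2 - 12*u - 19)/(u^2 + 7*u + 10) = (u^4 + 14*u^3 + 7*u^2 - 168*u - 358)/(u^4 + 14*u^3 + 69*u^2 + 140*u + 100)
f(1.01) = -0.02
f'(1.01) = -1.54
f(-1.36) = 15.55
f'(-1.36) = -27.34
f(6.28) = -0.90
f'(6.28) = 0.45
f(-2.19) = -49.32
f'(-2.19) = -282.59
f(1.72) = -0.85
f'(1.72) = -0.87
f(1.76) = -0.89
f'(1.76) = -0.85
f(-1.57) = 23.85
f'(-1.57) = -57.50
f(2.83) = -1.46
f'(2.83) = -0.28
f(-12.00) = -33.43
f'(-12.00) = -0.16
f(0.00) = 2.40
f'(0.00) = -3.58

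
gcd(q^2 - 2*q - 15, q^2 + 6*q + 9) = q + 3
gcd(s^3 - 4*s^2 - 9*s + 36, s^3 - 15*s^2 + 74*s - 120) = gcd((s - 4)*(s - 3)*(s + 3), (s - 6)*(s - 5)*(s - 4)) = s - 4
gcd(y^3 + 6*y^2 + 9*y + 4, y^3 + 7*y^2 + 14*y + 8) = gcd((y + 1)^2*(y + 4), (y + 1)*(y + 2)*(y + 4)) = y^2 + 5*y + 4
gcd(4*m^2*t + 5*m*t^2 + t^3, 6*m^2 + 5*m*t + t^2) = 1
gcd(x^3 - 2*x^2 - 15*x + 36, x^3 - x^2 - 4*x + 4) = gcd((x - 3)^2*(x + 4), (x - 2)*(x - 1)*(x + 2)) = 1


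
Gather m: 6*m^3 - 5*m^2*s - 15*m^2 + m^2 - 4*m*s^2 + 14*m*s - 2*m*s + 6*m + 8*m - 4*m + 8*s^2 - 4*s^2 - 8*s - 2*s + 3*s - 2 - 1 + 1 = 6*m^3 + m^2*(-5*s - 14) + m*(-4*s^2 + 12*s + 10) + 4*s^2 - 7*s - 2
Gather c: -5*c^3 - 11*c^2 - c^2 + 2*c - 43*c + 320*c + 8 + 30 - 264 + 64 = -5*c^3 - 12*c^2 + 279*c - 162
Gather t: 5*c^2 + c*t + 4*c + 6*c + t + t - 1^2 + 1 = 5*c^2 + 10*c + t*(c + 2)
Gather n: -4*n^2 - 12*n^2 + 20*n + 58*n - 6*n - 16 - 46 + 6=-16*n^2 + 72*n - 56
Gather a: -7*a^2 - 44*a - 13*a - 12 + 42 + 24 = -7*a^2 - 57*a + 54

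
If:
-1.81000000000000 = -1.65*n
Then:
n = 1.10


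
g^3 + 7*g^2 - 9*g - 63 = (g - 3)*(g + 3)*(g + 7)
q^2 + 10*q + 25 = (q + 5)^2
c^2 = c^2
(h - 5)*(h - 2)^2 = h^3 - 9*h^2 + 24*h - 20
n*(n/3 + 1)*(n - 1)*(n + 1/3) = n^4/3 + 7*n^3/9 - 7*n^2/9 - n/3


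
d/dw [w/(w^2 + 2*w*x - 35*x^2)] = (w^2 + 2*w*x - 2*w*(w + x) - 35*x^2)/(w^2 + 2*w*x - 35*x^2)^2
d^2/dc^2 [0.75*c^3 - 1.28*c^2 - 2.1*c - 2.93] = 4.5*c - 2.56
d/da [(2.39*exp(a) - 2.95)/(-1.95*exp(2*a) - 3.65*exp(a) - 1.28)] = (4.6605*exp(2*a) - 11.505*exp(a) - 13.8267)*exp(a)/(3.8025*exp(4*a) + 14.235*exp(3*a) + 18.3145*exp(2*a) + 9.344*exp(a) + 1.6384)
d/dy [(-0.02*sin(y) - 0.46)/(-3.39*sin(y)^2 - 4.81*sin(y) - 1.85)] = (-3.1188*sin(y) + 0.0339*cos(2*y) - 2.2095)*cos(y)/(3.39*sin(y)^2 + 4.81*sin(y) + 1.85)^2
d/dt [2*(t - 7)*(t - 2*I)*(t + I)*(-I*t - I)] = -8*I*t^3 + t^2*(-6 + 36*I) + t*(24 + 20*I) + 14 + 24*I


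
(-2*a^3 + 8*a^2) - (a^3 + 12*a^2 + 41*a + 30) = -3*a^3 - 4*a^2 - 41*a - 30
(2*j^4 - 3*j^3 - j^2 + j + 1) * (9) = 18*j^4 - 27*j^3 - 9*j^2 + 9*j + 9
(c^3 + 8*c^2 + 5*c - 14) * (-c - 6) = -c^4 - 14*c^3 - 53*c^2 - 16*c + 84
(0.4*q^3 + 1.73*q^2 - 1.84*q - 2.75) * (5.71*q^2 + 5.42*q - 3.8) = 2.284*q^5 + 12.0463*q^4 - 2.6498*q^3 - 32.2493*q^2 - 7.913*q + 10.45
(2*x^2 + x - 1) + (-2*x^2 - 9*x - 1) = -8*x - 2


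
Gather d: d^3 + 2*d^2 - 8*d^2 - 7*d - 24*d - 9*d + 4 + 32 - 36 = d^3 - 6*d^2 - 40*d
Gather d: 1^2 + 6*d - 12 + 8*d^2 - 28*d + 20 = 8*d^2 - 22*d + 9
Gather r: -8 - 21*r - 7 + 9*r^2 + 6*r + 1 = 9*r^2 - 15*r - 14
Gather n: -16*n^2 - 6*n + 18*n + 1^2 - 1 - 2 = -16*n^2 + 12*n - 2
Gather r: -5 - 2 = -7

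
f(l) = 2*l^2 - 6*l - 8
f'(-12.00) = -54.00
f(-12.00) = 352.00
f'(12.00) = 42.00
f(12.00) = 208.00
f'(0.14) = -5.44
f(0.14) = -8.80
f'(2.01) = 2.04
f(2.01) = -11.98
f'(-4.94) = -25.76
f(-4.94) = 70.45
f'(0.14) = -5.44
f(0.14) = -8.80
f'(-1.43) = -11.72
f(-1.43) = 4.67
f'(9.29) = 31.16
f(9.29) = 108.87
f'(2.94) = 5.76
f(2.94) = -8.35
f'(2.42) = 3.68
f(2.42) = -10.81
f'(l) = 4*l - 6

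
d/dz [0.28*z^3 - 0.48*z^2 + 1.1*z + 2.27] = 0.84*z^2 - 0.96*z + 1.1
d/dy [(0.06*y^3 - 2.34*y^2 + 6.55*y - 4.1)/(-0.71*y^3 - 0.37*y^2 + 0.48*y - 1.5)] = (-1.6836*y^4 + 9.3586*y^3 - 7.7027*y^2 + 3.986*y - 7.857)/(0.5041*y^6 + 0.5254*y^5 - 0.5447*y^4 + 1.7748*y^3 + 1.3404*y^2 - 1.44*y + 2.25)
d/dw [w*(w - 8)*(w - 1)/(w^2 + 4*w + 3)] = (w^4 + 8*w^3 - 35*w^2 - 54*w + 24)/(w^4 + 8*w^3 + 22*w^2 + 24*w + 9)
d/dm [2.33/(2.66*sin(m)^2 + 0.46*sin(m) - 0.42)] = -(12.3956*sin(m) + 1.0718)*cos(m)/(2.66*sin(m)^2 + 0.46*sin(m) - 0.42)^2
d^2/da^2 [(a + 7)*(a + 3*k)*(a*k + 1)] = 6*a*k + 6*k^2 + 14*k + 2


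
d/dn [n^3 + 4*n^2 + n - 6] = 3*n^2 + 8*n + 1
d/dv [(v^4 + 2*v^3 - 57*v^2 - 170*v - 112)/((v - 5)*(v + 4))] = (2*v^5 - v^4 - 84*v^3 + 107*v^2 + 2504*v + 3288)/(v^4 - 2*v^3 - 39*v^2 + 40*v + 400)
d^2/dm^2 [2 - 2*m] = 0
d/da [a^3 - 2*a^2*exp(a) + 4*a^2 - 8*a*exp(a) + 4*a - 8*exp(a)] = -2*a^2*exp(a) + 3*a^2 - 12*a*exp(a) + 8*a - 16*exp(a) + 4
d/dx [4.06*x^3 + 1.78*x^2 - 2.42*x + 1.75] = 12.18*x^2 + 3.56*x - 2.42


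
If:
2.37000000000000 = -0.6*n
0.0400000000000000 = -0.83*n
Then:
No Solution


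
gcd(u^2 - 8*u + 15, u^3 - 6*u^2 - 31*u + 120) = u - 3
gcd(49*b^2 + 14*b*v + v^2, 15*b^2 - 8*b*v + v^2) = 1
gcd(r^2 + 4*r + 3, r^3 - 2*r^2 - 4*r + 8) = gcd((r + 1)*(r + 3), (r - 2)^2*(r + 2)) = 1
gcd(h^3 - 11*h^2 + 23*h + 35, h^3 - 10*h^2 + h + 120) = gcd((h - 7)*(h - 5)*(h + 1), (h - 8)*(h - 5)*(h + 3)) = h - 5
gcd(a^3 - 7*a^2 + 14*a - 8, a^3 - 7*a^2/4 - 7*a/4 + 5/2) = a^2 - 3*a + 2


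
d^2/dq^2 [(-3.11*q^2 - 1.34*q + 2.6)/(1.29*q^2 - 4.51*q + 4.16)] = (-40.647126*q^3 + 126.096984*q^2 - 47.613384*q - 80.05868)/(2.146689*q^6 - 22.515273*q^5 + 99.484155*q^4 - 236.948635*q^3 + 320.81712*q^2 - 234.144768*q + 71.991296)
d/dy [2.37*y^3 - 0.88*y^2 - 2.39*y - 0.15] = 7.11*y^2 - 1.76*y - 2.39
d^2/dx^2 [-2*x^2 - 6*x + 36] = -4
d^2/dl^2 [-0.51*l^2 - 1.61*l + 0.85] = -1.02000000000000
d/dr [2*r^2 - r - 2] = 4*r - 1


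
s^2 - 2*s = s*(s - 2)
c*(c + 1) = c^2 + c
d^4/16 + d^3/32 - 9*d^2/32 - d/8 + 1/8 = (d/4 + 1/4)*(d/4 + 1/2)*(d - 2)*(d - 1/2)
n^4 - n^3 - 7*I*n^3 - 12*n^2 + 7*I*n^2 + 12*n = n*(n - 1)*(n - 4*I)*(n - 3*I)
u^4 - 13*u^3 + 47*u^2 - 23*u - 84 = (u - 7)*(u - 4)*(u - 3)*(u + 1)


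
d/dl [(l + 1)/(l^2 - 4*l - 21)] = (l^2 - 4*l - 2*(l - 2)*(l + 1) - 21)/(-l^2 + 4*l + 21)^2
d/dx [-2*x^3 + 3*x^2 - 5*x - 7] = -6*x^2 + 6*x - 5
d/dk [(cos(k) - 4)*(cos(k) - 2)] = 2*(3 - cos(k))*sin(k)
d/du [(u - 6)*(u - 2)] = 2*u - 8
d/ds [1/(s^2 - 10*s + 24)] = 2*(5 - s)/(s^2 - 10*s + 24)^2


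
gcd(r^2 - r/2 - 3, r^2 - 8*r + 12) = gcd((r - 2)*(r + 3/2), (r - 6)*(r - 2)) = r - 2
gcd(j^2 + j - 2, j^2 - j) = j - 1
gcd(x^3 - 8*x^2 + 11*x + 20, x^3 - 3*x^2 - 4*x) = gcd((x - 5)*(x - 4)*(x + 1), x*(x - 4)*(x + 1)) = x^2 - 3*x - 4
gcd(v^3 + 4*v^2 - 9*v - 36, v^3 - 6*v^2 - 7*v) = 1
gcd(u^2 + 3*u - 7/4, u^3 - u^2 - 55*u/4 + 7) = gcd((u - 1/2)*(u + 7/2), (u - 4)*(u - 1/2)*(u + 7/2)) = u^2 + 3*u - 7/4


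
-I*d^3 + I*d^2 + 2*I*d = d*(d - 2)*(-I*d - I)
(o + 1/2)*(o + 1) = o^2 + 3*o/2 + 1/2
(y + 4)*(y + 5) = y^2 + 9*y + 20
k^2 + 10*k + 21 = (k + 3)*(k + 7)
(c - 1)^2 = c^2 - 2*c + 1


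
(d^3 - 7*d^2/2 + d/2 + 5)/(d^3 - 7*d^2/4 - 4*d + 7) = 2*(2*d^2 - 3*d - 5)/(4*d^2 + d - 14)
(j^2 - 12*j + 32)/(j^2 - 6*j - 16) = (j - 4)/(j + 2)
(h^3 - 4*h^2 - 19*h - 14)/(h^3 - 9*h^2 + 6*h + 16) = (h^2 - 5*h - 14)/(h^2 - 10*h + 16)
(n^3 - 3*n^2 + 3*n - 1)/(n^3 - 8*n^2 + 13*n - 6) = (n - 1)/(n - 6)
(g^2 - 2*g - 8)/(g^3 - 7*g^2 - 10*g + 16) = (g - 4)/(g^2 - 9*g + 8)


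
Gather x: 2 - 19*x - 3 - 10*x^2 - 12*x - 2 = -10*x^2 - 31*x - 3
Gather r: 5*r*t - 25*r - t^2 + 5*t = r*(5*t - 25) - t^2 + 5*t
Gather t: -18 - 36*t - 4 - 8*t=-44*t - 22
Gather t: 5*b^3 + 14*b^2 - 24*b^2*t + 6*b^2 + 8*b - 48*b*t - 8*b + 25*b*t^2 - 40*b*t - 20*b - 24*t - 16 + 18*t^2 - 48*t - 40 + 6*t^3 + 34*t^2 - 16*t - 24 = 5*b^3 + 20*b^2 - 20*b + 6*t^3 + t^2*(25*b + 52) + t*(-24*b^2 - 88*b - 88) - 80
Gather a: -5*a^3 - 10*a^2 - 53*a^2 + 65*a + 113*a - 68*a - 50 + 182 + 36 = -5*a^3 - 63*a^2 + 110*a + 168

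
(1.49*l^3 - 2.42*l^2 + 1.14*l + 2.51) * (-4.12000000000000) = -6.1388*l^3 + 9.9704*l^2 - 4.6968*l - 10.3412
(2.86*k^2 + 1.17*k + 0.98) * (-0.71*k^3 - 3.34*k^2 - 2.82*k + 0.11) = -2.0306*k^5 - 10.3831*k^4 - 12.6688*k^3 - 6.258*k^2 - 2.6349*k + 0.1078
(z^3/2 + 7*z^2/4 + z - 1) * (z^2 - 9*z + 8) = z^5/2 - 11*z^4/4 - 43*z^3/4 + 4*z^2 + 17*z - 8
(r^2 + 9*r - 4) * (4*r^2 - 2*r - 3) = 4*r^4 + 34*r^3 - 37*r^2 - 19*r + 12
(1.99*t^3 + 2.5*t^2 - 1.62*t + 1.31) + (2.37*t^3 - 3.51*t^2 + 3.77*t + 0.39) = 4.36*t^3 - 1.01*t^2 + 2.15*t + 1.7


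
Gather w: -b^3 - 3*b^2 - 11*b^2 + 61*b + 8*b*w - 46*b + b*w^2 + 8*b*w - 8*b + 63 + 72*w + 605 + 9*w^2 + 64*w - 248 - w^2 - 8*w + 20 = -b^3 - 14*b^2 + 7*b + w^2*(b + 8) + w*(16*b + 128) + 440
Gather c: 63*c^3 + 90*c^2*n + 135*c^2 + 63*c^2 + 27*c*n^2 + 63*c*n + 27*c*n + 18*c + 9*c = 63*c^3 + c^2*(90*n + 198) + c*(27*n^2 + 90*n + 27)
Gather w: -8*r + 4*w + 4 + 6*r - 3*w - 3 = -2*r + w + 1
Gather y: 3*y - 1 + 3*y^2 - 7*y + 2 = 3*y^2 - 4*y + 1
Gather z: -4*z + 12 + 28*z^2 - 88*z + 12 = 28*z^2 - 92*z + 24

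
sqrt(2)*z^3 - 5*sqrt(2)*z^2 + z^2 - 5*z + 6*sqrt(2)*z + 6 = (z - 3)*(z - 2)*(sqrt(2)*z + 1)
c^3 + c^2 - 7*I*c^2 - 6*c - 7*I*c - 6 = (c + 1)*(c - 6*I)*(c - I)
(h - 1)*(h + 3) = h^2 + 2*h - 3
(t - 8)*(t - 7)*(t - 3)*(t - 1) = t^4 - 19*t^3 + 119*t^2 - 269*t + 168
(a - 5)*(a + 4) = a^2 - a - 20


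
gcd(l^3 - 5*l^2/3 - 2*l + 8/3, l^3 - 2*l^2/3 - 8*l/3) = l^2 - 2*l/3 - 8/3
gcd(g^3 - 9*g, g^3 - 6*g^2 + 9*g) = g^2 - 3*g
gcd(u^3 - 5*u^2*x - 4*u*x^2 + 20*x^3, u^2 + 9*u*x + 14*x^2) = u + 2*x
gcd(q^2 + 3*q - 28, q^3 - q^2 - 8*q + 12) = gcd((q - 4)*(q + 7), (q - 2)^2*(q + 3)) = 1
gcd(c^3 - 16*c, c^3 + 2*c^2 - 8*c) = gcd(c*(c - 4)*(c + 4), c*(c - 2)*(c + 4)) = c^2 + 4*c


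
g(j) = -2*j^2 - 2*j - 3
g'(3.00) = -14.00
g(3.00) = -27.00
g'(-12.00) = 46.00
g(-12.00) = -267.00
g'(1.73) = -8.92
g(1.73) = -12.45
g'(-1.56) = 4.24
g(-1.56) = -4.75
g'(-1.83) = 5.32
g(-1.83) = -6.04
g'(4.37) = -19.48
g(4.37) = -49.93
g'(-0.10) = -1.60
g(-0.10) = -2.82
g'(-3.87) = 13.48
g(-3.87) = -25.21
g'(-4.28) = 15.12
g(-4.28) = -31.08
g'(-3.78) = 13.12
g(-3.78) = -24.02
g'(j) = -4*j - 2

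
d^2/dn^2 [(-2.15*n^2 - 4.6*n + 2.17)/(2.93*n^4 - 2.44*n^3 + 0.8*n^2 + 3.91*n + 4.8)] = (-110.74521*n^8 - 381.6618*n^7 + 883.2445*n^6 - 398.85414*n^5 + 1219.288704*n^4 + 892.814764*n^3 - 1079.076168*n^2 + 299.2008*n + 123.278354)/(25.153757*n^12 - 62.841468*n^11 + 72.935904*n^10 + 51.857933*n^9 - 24.183432*n^8 - 85.755792*n^7 + 242.339519*n^6 + 169.322148*n^5 - 26.3344799999999*n^4 - 18.789929*n^3 + 275.44464*n^2 + 270.2592*n + 110.592)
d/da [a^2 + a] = 2*a + 1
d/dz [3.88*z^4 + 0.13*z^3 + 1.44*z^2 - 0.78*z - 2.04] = 15.52*z^3 + 0.39*z^2 + 2.88*z - 0.78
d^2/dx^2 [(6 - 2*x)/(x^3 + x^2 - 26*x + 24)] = 4*(-(x - 3)*(3*x^2 + 2*x - 26)^2 + (3*x^2 + 2*x + (x - 3)*(3*x + 1) - 26)*(x^3 + x^2 - 26*x + 24))/(x^3 + x^2 - 26*x + 24)^3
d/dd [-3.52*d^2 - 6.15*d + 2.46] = -7.04*d - 6.15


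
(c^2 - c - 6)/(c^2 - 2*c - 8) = (c - 3)/(c - 4)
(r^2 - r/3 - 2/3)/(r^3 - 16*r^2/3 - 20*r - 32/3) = (r - 1)/(r^2 - 6*r - 16)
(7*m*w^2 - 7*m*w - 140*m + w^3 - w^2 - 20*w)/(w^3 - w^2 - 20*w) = (7*m + w)/w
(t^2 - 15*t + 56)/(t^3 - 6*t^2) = (t^2 - 15*t + 56)/(t^2*(t - 6))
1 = 1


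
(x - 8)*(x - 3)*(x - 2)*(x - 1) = x^4 - 14*x^3 + 59*x^2 - 94*x + 48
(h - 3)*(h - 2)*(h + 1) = h^3 - 4*h^2 + h + 6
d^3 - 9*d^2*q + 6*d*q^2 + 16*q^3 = (d - 8*q)*(d - 2*q)*(d + q)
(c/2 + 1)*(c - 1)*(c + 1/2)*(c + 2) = c^4/2 + 7*c^3/4 + 3*c^2/4 - 2*c - 1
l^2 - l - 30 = (l - 6)*(l + 5)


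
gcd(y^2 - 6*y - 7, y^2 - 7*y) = y - 7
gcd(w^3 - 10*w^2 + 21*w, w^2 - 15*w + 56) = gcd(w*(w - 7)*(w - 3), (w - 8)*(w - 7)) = w - 7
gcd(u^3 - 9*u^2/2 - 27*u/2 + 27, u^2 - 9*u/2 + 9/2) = u - 3/2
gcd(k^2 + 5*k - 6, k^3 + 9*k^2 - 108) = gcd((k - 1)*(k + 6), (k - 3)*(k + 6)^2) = k + 6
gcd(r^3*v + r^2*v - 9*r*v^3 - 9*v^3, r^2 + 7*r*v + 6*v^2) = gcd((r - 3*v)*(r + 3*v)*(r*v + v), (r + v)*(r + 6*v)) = 1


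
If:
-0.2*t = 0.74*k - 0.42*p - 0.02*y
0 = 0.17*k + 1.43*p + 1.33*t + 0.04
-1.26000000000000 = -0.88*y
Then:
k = 0.0213792492917847 - 0.747698300283286*t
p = -0.841182719546742*t - 0.0305136170486737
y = 1.43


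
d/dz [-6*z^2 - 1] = -12*z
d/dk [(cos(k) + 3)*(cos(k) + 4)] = -(2*cos(k) + 7)*sin(k)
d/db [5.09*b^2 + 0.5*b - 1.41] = 10.18*b + 0.5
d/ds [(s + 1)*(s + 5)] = 2*s + 6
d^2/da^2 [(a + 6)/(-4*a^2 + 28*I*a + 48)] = ((a + 6)*(2*a - 7*I)^2 + (3*a + 6 - 7*I)*(-a^2 + 7*I*a + 12))/(2*(-a^2 + 7*I*a + 12)^3)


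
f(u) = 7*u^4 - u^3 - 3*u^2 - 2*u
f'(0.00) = -2.00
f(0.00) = 0.00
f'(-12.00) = -48746.00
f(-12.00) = 146472.00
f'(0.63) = 0.03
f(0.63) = -1.60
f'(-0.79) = -12.94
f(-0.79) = 2.93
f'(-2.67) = -540.32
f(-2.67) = 358.74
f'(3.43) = 1072.03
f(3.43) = 886.38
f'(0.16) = -2.92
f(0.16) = -0.40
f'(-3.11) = -854.60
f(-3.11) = 662.13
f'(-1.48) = -90.46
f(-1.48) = 33.22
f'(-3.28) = -1002.65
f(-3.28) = 819.77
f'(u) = 28*u^3 - 3*u^2 - 6*u - 2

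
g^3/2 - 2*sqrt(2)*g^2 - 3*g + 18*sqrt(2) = (g/2 + sqrt(2))*(g - 3*sqrt(2))^2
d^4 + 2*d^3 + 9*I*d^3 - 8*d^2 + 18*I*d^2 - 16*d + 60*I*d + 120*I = (d + 2)*(d - 2*I)*(d + 5*I)*(d + 6*I)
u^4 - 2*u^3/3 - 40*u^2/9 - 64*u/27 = u*(u - 8/3)*(u + 2/3)*(u + 4/3)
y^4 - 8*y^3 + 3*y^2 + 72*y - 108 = (y - 6)*(y - 3)*(y - 2)*(y + 3)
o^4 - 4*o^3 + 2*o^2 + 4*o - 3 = (o - 3)*(o - 1)^2*(o + 1)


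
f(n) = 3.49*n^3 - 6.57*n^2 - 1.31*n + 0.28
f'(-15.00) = 2551.54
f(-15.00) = -13237.07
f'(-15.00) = 2551.54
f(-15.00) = -13237.07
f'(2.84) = 45.82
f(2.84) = 23.51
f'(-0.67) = 12.19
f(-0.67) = -2.84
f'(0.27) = -4.09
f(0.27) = -0.48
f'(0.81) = -5.08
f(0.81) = -3.24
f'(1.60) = 4.47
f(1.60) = -4.34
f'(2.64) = 36.97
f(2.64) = 15.25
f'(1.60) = 4.47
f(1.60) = -4.34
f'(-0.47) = 7.18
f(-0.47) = -0.92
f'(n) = 10.47*n^2 - 13.14*n - 1.31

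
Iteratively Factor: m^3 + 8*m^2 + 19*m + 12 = (m + 4)*(m^2 + 4*m + 3) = (m + 3)*(m + 4)*(m + 1)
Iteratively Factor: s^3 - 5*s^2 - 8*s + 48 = (s - 4)*(s^2 - s - 12) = (s - 4)*(s + 3)*(s - 4)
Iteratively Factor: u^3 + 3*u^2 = (u)*(u^2 + 3*u) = u^2*(u + 3)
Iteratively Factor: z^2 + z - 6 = (z - 2)*(z + 3)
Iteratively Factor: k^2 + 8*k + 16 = (k + 4)*(k + 4)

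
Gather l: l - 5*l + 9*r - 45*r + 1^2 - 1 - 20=-4*l - 36*r - 20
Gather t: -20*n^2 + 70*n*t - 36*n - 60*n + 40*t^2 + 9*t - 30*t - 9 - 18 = -20*n^2 - 96*n + 40*t^2 + t*(70*n - 21) - 27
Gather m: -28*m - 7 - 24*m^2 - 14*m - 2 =-24*m^2 - 42*m - 9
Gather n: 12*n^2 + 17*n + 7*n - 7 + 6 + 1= 12*n^2 + 24*n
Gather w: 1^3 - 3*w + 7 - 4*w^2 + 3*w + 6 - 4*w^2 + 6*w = -8*w^2 + 6*w + 14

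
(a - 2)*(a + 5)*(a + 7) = a^3 + 10*a^2 + 11*a - 70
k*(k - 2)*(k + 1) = k^3 - k^2 - 2*k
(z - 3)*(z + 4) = z^2 + z - 12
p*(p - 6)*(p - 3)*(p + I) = p^4 - 9*p^3 + I*p^3 + 18*p^2 - 9*I*p^2 + 18*I*p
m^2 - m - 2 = (m - 2)*(m + 1)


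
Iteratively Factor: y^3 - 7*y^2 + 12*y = (y - 4)*(y^2 - 3*y) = y*(y - 4)*(y - 3)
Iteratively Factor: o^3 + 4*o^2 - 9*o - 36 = (o - 3)*(o^2 + 7*o + 12) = (o - 3)*(o + 3)*(o + 4)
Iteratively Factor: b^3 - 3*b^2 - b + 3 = (b + 1)*(b^2 - 4*b + 3) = (b - 1)*(b + 1)*(b - 3)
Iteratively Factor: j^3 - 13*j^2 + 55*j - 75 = (j - 5)*(j^2 - 8*j + 15) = (j - 5)^2*(j - 3)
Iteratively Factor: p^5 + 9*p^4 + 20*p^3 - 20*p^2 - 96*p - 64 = (p + 4)*(p^4 + 5*p^3 - 20*p - 16) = (p + 4)^2*(p^3 + p^2 - 4*p - 4) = (p + 2)*(p + 4)^2*(p^2 - p - 2) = (p - 2)*(p + 2)*(p + 4)^2*(p + 1)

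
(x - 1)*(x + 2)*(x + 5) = x^3 + 6*x^2 + 3*x - 10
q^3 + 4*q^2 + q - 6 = (q - 1)*(q + 2)*(q + 3)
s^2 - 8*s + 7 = (s - 7)*(s - 1)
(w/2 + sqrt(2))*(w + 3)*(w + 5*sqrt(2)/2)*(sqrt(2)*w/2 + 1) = sqrt(2)*w^4/4 + 3*sqrt(2)*w^3/4 + 11*w^3/4 + 19*sqrt(2)*w^2/4 + 33*w^2/4 + 5*w + 57*sqrt(2)*w/4 + 15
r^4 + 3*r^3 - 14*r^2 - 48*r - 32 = (r - 4)*(r + 1)*(r + 2)*(r + 4)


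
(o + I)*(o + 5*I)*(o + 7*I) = o^3 + 13*I*o^2 - 47*o - 35*I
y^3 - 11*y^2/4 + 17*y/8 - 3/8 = (y - 3/2)*(y - 1)*(y - 1/4)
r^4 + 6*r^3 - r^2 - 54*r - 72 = (r - 3)*(r + 2)*(r + 3)*(r + 4)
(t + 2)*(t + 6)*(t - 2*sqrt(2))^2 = t^4 - 4*sqrt(2)*t^3 + 8*t^3 - 32*sqrt(2)*t^2 + 20*t^2 - 48*sqrt(2)*t + 64*t + 96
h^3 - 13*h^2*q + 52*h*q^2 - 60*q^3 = (h - 6*q)*(h - 5*q)*(h - 2*q)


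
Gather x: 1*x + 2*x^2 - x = 2*x^2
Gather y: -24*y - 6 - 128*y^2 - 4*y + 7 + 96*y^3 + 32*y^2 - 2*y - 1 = 96*y^3 - 96*y^2 - 30*y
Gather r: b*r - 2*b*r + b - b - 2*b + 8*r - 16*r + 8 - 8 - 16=-2*b + r*(-b - 8) - 16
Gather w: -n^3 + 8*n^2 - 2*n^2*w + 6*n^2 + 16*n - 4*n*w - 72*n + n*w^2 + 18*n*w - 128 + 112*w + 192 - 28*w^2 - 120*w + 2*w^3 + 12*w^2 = -n^3 + 14*n^2 - 56*n + 2*w^3 + w^2*(n - 16) + w*(-2*n^2 + 14*n - 8) + 64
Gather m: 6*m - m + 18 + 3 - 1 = 5*m + 20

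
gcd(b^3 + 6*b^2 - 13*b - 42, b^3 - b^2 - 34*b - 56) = b + 2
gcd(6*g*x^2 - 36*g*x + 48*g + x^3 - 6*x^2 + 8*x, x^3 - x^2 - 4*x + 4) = x - 2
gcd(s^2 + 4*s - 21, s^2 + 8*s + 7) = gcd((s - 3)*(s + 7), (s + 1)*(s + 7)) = s + 7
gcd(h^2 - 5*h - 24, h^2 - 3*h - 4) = 1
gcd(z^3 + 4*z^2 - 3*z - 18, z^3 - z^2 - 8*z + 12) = z^2 + z - 6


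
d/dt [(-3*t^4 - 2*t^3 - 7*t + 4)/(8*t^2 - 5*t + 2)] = (-48*t^5 + 29*t^4 - 4*t^3 + 44*t^2 - 64*t + 6)/(64*t^4 - 80*t^3 + 57*t^2 - 20*t + 4)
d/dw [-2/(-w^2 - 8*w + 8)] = 4*(-w - 4)/(w^2 + 8*w - 8)^2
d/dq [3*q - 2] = 3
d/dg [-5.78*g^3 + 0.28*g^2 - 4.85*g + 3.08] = -17.34*g^2 + 0.56*g - 4.85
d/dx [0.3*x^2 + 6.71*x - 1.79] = 0.6*x + 6.71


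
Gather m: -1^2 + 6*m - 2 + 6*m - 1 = 12*m - 4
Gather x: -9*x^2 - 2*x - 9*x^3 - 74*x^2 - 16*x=-9*x^3 - 83*x^2 - 18*x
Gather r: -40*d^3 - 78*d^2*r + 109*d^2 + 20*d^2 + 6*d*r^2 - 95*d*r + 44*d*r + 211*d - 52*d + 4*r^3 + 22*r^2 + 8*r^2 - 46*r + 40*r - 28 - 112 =-40*d^3 + 129*d^2 + 159*d + 4*r^3 + r^2*(6*d + 30) + r*(-78*d^2 - 51*d - 6) - 140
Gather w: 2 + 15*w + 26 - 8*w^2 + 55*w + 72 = -8*w^2 + 70*w + 100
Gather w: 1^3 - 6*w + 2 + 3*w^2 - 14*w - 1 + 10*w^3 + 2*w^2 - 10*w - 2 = 10*w^3 + 5*w^2 - 30*w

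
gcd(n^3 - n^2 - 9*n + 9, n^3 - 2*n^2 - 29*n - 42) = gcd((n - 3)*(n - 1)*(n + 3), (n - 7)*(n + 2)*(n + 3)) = n + 3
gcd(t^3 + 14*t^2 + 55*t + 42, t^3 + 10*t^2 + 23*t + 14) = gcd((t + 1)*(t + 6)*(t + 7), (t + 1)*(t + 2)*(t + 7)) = t^2 + 8*t + 7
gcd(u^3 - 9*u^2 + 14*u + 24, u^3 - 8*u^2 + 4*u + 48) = u^2 - 10*u + 24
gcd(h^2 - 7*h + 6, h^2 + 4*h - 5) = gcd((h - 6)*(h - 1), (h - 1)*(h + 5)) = h - 1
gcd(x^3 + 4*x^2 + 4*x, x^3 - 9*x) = x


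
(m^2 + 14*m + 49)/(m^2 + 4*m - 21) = (m + 7)/(m - 3)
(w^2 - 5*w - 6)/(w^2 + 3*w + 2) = (w - 6)/(w + 2)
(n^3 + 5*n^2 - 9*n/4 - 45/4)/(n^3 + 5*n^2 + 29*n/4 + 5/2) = (4*n^3 + 20*n^2 - 9*n - 45)/(4*n^3 + 20*n^2 + 29*n + 10)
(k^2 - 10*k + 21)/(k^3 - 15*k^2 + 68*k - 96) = (k - 7)/(k^2 - 12*k + 32)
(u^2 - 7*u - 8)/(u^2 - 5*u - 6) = (u - 8)/(u - 6)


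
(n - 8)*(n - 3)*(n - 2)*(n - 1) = n^4 - 14*n^3 + 59*n^2 - 94*n + 48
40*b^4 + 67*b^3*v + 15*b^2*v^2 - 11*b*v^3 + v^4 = (-8*b + v)*(-5*b + v)*(b + v)^2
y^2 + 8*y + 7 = (y + 1)*(y + 7)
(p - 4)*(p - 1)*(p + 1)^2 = p^4 - 3*p^3 - 5*p^2 + 3*p + 4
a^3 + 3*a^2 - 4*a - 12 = (a - 2)*(a + 2)*(a + 3)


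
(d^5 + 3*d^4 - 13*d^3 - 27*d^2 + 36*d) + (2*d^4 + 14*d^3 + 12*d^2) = d^5 + 5*d^4 + d^3 - 15*d^2 + 36*d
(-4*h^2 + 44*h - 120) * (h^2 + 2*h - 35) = -4*h^4 + 36*h^3 + 108*h^2 - 1780*h + 4200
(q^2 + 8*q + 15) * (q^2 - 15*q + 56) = q^4 - 7*q^3 - 49*q^2 + 223*q + 840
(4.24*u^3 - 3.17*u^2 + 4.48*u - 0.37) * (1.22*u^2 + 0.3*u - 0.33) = 5.1728*u^5 - 2.5954*u^4 + 3.1154*u^3 + 1.9387*u^2 - 1.5894*u + 0.1221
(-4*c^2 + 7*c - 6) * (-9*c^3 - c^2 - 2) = 36*c^5 - 59*c^4 + 47*c^3 + 14*c^2 - 14*c + 12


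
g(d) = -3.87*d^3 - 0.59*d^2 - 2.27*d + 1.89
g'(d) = -11.61*d^2 - 1.18*d - 2.27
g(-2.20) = 45.24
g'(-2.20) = -55.87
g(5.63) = -720.21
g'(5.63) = -376.91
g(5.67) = -735.39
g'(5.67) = -382.21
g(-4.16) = 279.73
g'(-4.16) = -198.28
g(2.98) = -112.53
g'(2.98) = -108.89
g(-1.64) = 21.10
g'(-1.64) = -31.56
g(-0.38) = 2.88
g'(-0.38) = -3.50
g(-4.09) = 266.08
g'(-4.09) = -191.66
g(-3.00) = 107.88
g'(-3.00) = -103.22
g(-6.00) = 830.19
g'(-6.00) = -413.15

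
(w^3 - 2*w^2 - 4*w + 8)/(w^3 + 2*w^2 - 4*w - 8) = (w - 2)/(w + 2)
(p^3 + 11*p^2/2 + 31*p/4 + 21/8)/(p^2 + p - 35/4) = (4*p^2 + 8*p + 3)/(2*(2*p - 5))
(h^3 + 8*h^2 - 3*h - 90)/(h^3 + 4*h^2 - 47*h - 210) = (h - 3)/(h - 7)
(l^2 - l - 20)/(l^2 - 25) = (l + 4)/(l + 5)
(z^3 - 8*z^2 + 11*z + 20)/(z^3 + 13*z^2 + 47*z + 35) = (z^2 - 9*z + 20)/(z^2 + 12*z + 35)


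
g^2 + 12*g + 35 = (g + 5)*(g + 7)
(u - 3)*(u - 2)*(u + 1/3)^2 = u^4 - 13*u^3/3 + 25*u^2/9 + 31*u/9 + 2/3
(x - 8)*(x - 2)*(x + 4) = x^3 - 6*x^2 - 24*x + 64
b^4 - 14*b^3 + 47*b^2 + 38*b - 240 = (b - 8)*(b - 5)*(b - 3)*(b + 2)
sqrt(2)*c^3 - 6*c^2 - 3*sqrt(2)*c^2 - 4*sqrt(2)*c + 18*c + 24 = (c - 4)*(c - 3*sqrt(2))*(sqrt(2)*c + sqrt(2))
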